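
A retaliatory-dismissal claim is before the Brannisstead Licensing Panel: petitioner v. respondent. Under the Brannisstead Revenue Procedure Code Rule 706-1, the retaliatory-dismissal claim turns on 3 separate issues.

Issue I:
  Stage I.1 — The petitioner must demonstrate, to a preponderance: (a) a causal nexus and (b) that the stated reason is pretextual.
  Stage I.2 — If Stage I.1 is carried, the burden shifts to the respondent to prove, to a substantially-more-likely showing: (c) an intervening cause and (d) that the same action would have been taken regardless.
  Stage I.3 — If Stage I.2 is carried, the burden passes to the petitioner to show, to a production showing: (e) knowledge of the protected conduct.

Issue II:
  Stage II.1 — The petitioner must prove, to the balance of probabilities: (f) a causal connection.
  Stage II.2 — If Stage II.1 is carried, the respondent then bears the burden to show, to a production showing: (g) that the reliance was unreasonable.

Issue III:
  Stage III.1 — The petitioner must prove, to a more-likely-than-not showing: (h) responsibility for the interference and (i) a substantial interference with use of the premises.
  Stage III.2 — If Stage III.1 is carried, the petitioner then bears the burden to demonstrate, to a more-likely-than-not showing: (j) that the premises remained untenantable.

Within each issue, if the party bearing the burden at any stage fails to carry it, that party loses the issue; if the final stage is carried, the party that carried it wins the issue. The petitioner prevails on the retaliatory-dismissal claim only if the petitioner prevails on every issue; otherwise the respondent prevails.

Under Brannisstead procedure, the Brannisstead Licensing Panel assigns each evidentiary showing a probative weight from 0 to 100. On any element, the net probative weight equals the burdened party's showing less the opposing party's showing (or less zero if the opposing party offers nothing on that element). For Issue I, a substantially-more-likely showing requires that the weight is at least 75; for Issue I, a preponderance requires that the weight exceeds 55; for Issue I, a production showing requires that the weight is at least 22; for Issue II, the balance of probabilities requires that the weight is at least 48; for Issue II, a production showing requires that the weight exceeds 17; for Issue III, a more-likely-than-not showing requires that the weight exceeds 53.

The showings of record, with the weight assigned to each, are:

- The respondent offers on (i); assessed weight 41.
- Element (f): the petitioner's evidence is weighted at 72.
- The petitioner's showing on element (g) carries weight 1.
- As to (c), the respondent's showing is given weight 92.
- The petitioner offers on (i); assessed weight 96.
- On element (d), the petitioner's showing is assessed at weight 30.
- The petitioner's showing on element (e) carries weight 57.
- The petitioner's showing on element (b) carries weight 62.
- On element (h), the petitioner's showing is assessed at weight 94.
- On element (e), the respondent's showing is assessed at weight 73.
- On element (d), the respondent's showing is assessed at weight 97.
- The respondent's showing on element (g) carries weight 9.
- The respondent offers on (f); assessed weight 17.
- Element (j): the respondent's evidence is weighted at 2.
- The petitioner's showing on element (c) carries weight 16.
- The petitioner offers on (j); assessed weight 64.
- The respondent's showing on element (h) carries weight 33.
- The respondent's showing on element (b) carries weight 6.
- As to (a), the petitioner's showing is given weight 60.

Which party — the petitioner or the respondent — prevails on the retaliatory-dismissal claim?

petitioner

— Issue I —
Stage I.1 — burden on petitioner; standard: a preponderance (weight exceeds 55).
    (a): 60 > 55 [met]
    (b): 62 − 6 = 56 > 55 [met]
  The petitioner carries Stage I.1; the respondent now bears the burden.
Stage I.2 — burden on respondent; standard: a substantially-more-likely showing (weight is at least 75).
    (c): 92 − 16 = 76 ≥ 75 [met]
    (d): 97 − 30 = 67 < 75 [not met]
  Not every element is met, so the respondent fails to carry Stage I.2.
The analysis ends at Stage I.2; the petitioner prevails on this issue.
— Issue II —
Stage II.1 (petitioner, the balance of probabilities, weight is at least 48): (f) net 72−17=55 ≥ 48 — meets.
  The petitioner carries Stage II.1; the respondent now bears the burden.
Stage II.2 (respondent, a production showing, weight exceeds 17): (g) net 9−1=8 ≤ 17 — fails.
  Not every element is met, so the respondent fails to carry Stage II.2.
So the petitioner prevails on this issue.
— Issue III —
At Stage III.1 the petitioner must meet a more-likely-than-not showing (weight exceeds 53): on (h) the weight is 94 less the opposing 33 gives net 61, which does exceed 53, so (h) meets the standard; on (i) the weight is 96 less the opposing 41 gives net 55, which does exceed 53, so (i) meets the standard.
  All elements met. The petitioner retains the burden for Stage III.2.
At Stage III.2 the petitioner must meet a more-likely-than-not showing (weight exceeds 53): on (j) the weight is 64 less the opposing 2 gives net 62, which does exceed 53, so (j) meets the standard.
  The petitioner carries the last stage.
Every stage carried; the petitioner prevails on this issue.
Per-issue: Issue I → petitioner; Issue II → petitioner; Issue III → petitioner. The petitioner must prevail on every issue; overall, the petitioner prevails.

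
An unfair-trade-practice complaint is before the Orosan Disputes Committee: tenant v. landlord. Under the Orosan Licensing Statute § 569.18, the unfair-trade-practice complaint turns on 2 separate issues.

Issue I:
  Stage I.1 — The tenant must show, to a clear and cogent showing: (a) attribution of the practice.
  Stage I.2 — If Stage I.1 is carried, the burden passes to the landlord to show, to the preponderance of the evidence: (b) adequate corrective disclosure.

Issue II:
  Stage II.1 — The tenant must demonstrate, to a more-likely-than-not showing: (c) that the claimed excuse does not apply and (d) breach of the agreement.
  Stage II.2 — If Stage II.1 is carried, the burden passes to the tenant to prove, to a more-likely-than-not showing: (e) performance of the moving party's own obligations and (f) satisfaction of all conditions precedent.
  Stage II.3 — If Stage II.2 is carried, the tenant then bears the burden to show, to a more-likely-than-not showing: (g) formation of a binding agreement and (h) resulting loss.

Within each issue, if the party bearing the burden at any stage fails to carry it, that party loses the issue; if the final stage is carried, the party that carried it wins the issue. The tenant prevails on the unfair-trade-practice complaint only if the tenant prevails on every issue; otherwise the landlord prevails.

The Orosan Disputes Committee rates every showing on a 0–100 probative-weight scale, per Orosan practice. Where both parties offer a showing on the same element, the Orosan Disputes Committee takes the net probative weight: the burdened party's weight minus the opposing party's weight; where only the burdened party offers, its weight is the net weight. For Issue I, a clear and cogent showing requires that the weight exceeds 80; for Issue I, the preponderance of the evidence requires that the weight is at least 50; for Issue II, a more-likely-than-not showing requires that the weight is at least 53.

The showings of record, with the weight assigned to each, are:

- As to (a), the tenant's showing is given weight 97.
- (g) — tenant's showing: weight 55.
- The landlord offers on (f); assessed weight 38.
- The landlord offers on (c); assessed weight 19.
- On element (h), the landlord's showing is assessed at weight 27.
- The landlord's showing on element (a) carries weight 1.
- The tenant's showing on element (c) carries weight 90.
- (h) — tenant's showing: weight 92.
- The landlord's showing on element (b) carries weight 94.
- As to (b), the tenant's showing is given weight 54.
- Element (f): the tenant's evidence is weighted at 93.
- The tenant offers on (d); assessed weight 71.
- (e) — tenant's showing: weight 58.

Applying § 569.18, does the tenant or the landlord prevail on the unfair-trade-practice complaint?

tenant

— Issue I —
At Stage I.1 the tenant must meet a clear and cogent showing (weight exceeds 80): on (a) the weight is 97 less the opposing 1 gives net 96, > 80, so (a) meets the standard.
  All elements met. The burden passes to the landlord.
At Stage I.2 the landlord must meet the preponderance of the evidence (weight is at least 50): on (b) the weight is 94 less the opposing 54 gives net 40, < 50, so (b) does not meet the standard.
  The landlord does not carry Stage I.2.
The tenant prevails on this issue.
— Issue II —
Stage II.1 (tenant, a more-likely-than-not showing, weight is at least 53): (c) net 90−19=71 ≥ 53 — meets; (d) 71 ≥ 53 — meets.
  Stage II.1 is satisfied; the tenant continues to bear the burden.
Stage II.2 (tenant, a more-likely-than-not showing, weight is at least 53): (e) 58 ≥ 53 — meets; (f) net 93−38=55 ≥ 53 — meets.
  All elements met. The tenant retains the burden for Stage II.3.
Stage II.3 (tenant, a more-likely-than-not showing, weight is at least 53): (g) 55 ≥ 53 — meets; (h) net 92−27=65 ≥ 53 — meets.
  All elements met at the final stage.
All stages carried — the tenant prevails on this issue.
Per-issue: Issue I → tenant; Issue II → tenant. The tenant must prevail on every issue; overall, the tenant prevails.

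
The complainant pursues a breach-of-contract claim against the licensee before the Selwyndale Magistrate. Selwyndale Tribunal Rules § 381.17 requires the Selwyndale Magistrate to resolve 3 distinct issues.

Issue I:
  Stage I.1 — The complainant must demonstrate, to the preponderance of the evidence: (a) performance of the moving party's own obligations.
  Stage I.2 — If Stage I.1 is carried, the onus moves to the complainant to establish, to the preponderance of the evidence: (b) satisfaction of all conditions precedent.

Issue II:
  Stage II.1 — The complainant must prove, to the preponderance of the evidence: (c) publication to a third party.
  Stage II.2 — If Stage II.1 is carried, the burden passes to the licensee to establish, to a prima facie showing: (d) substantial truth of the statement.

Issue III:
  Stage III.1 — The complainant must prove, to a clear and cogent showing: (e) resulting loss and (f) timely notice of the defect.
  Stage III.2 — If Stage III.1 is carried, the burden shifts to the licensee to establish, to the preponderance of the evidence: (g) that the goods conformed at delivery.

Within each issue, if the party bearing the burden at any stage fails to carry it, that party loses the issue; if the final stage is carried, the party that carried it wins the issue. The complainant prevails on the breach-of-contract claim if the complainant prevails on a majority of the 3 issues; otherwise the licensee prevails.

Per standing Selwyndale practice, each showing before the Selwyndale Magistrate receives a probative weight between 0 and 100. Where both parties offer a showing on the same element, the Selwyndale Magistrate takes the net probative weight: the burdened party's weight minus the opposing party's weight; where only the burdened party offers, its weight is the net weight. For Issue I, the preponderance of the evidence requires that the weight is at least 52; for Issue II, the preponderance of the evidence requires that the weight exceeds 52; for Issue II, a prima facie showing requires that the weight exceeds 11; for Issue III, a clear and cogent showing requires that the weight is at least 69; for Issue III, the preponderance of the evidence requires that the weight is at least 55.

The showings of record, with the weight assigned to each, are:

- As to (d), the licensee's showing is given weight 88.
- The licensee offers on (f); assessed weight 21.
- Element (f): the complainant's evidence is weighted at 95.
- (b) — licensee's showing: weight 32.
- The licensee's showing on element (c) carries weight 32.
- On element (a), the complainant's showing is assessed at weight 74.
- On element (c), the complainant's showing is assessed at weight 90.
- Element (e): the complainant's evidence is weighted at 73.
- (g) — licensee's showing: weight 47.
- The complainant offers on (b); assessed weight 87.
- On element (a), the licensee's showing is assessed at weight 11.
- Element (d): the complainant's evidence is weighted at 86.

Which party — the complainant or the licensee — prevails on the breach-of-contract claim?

complainant

— Issue I —
At Stage I.1 the complainant must meet the preponderance of the evidence (weight is at least 52): on (a) the weight is 74 less the opposing 11 gives net 63, which does reach 52, so (a) meets the standard.
  All elements met. The complainant retains the burden for Stage I.2.
At Stage I.2 the complainant must meet the preponderance of the evidence (weight is at least 52): on (b) the weight is 87 less the opposing 32 gives net 55, which does reach 52, so (b) meets the standard.
  The complainant carries the last stage.
With every stage satisfied, the complainant prevails on this issue.
— Issue II —
Stage II.1 — burden on complainant; standard: the preponderance of the evidence (weight exceeds 52).
    (c): 90 − 32 = 58 > 52 [met]
  All elements met. The burden passes to the licensee.
Stage II.2 — burden on licensee; standard: a prima facie showing (weight exceeds 11).
    (d): 88 − 86 = 2 ≤ 11 [not met]
  The licensee does not carry Stage II.2.
So the complainant prevails on this issue.
— Issue III —
Stage III.1 (complainant, a clear and cogent showing, weight is at least 69): (e) 73 ≥ 69 — meets; (f) net 95−21=74 ≥ 69 — meets.
  Stage III.1 is satisfied; the onus moves to the licensee.
Stage III.2 (licensee, the preponderance of the evidence, weight is at least 55): (g) 47 < 55 — fails.
  Stage III.2 not carried; the licensee fails its burden.
The analysis ends at Stage III.2; the complainant prevails on this issue.
Per-issue: Issue I → complainant; Issue II → complainant; Issue III → complainant. The complainant must prevail on a majority of issues; overall, the complainant prevails.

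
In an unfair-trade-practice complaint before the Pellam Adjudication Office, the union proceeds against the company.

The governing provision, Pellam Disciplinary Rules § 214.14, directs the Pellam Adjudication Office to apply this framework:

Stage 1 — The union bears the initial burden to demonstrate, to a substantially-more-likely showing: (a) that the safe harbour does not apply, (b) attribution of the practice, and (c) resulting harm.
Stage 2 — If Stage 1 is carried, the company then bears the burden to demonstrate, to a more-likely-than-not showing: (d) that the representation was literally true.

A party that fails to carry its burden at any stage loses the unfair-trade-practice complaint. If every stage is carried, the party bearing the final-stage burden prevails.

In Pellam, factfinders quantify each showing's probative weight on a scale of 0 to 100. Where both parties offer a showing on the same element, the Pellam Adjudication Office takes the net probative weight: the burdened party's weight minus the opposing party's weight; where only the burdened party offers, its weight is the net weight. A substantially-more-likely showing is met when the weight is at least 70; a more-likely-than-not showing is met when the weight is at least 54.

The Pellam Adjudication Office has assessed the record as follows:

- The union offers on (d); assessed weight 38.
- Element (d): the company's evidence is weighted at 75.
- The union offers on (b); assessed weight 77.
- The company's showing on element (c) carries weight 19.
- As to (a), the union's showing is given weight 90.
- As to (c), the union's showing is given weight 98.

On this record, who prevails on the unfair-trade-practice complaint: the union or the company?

union

At Stage 1 the union must meet a substantially-more-likely showing (weight is at least 70): on (a) the weight is 90, which does reach 70, so (a) meets the standard; on (b) the weight is 77, which does reach 70, so (b) meets the standard; on (c) the weight is 98 less the opposing 19 gives net 79, which does reach 70, so (c) meets the standard.
  Stage 1 is satisfied; the onus moves to the company.
At Stage 2 the company must meet a more-likely-than-not showing (weight is at least 54): on (d) the weight is 75 less the opposing 38 gives net 37, which does not reach 54, so (d) does not meet the standard.
  Not every element is met, so the company fails to carry Stage 2.
The union prevails.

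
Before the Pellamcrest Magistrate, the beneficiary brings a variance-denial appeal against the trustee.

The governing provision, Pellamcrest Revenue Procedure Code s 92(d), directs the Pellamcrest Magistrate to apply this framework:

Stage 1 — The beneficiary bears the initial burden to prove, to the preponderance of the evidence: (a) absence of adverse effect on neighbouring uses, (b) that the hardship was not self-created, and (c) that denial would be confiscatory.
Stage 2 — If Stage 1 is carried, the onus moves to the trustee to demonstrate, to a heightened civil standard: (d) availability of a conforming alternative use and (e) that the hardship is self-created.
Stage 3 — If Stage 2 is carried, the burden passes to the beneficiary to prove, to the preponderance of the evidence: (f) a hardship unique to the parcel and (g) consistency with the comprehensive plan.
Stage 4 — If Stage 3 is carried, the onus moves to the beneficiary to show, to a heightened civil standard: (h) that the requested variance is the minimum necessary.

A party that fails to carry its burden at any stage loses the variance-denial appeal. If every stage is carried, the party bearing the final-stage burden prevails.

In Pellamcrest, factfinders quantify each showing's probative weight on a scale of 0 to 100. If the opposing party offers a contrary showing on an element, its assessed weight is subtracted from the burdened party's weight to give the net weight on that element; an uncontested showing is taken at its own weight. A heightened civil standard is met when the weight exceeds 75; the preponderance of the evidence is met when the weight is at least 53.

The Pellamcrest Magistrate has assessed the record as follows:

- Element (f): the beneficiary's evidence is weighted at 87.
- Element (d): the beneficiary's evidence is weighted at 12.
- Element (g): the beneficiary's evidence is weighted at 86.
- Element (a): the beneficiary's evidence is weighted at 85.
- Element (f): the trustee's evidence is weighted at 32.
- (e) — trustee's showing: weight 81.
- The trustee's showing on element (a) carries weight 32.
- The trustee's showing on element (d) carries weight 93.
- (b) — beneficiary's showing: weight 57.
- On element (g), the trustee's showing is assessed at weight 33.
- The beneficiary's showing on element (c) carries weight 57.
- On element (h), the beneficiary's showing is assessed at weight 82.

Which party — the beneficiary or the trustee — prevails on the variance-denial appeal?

beneficiary

Stage 1 — burden on beneficiary; standard: the preponderance of the evidence (weight is at least 53).
    (a): 85 − 32 = 53 ≥ 53 [met]
    (b): 57 ≥ 53 [met]
    (c): 57 ≥ 53 [met]
  Stage 1 carried; the burden shifts to the trustee.
Stage 2 — burden on trustee; standard: a heightened civil standard (weight exceeds 75).
    (d): 93 − 12 = 81 > 75 [met]
    (e): 81 > 75 [met]
  The trustee carries Stage 2; the beneficiary now bears the burden.
Stage 3 — burden on beneficiary; standard: the preponderance of the evidence (weight is at least 53).
    (f): 87 − 32 = 55 ≥ 53 [met]
    (g): 86 − 33 = 53 ≥ 53 [met]
  Stage 3 is satisfied; the beneficiary continues to bear the burden.
Stage 4 — burden on beneficiary; standard: a heightened civil standard (weight exceeds 75).
    (h): 82 > 75 [met]
  The beneficiary carries the last stage.
All stages carried — the beneficiary prevails.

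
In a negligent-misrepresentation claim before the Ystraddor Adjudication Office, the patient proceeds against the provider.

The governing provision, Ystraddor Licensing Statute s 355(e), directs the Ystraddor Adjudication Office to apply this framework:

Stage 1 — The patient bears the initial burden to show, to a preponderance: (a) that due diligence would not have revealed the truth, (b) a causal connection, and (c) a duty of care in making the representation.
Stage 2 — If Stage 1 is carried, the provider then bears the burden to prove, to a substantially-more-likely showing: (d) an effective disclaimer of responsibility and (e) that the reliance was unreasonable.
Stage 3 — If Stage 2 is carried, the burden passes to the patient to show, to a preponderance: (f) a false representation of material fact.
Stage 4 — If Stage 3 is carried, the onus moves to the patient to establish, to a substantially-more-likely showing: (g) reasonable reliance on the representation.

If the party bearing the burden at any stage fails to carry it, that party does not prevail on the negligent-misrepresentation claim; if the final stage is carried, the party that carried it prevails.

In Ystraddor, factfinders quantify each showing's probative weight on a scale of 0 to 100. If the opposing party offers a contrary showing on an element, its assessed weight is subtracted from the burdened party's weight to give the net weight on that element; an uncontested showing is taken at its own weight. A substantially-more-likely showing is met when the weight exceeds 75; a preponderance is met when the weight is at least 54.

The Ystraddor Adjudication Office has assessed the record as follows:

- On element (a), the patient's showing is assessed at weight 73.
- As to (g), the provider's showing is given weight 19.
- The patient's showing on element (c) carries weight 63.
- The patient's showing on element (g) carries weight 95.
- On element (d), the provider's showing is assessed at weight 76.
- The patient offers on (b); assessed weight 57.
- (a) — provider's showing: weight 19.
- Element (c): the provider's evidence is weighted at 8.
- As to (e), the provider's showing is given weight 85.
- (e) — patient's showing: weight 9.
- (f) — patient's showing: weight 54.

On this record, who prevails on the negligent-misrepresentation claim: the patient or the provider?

Stage 1 — burden on patient; standard: a preponderance (weight is at least 54).
    (a): 73 − 19 = 54 ≥ 54 [met]
    (b): 57 ≥ 54 [met]
    (c): 63 − 8 = 55 ≥ 54 [met]
  The patient carries Stage 1; the provider now bears the burden.
Stage 2 — burden on provider; standard: a substantially-more-likely showing (weight exceeds 75).
    (d): 76 > 75 [met]
    (e): 85 − 9 = 76 > 75 [met]
  All elements met. The burden passes to the patient.
Stage 3 — burden on patient; standard: a preponderance (weight is at least 54).
    (f): 54 ≥ 54 [met]
  Stage 3 carried; the burden remains with the patient.
Stage 4 — burden on patient; standard: a substantially-more-likely showing (weight exceeds 75).
    (g): 95 − 19 = 76 > 75 [met]
  The patient carries the last stage.
Every stage carried; the patient prevails.

patient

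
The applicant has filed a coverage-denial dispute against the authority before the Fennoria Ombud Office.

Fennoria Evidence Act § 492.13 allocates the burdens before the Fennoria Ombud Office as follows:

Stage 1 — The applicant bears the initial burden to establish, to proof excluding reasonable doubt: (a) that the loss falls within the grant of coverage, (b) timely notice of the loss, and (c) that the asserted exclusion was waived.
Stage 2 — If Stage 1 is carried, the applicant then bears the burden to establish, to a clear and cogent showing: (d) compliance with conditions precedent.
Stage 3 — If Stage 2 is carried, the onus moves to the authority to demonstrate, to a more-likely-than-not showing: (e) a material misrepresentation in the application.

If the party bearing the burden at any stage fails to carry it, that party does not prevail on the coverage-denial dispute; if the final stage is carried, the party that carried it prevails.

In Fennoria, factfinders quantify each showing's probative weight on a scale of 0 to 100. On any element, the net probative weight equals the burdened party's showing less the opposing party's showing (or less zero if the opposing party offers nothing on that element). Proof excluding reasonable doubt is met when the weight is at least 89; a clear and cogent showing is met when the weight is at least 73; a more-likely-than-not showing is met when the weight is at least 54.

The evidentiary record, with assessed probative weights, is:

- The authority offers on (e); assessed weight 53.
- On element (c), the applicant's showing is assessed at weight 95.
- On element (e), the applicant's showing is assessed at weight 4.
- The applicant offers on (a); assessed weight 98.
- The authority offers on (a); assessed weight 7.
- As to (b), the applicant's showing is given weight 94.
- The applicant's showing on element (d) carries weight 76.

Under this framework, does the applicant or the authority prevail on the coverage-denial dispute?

applicant

At Stage 1 the applicant must meet proof excluding reasonable doubt (weight is at least 89): on (a) the weight is 98 less the opposing 7 gives net 91, ≥ 89, so (a) meets the standard; on (b) the weight is 94, which does reach 89, so (b) meets the standard; on (c) the weight is 95, ≥ 89, so (c) meets the standard.
  All elements met. The applicant retains the burden for Stage 2.
At Stage 2 the applicant must meet a clear and cogent showing (weight is at least 73): on (d) the weight is 76, ≥ 73, so (d) meets the standard.
  Stage 2 is satisfied; the onus moves to the authority.
At Stage 3 the authority must meet a more-likely-than-not showing (weight is at least 54): on (e) the weight is 53 less the opposing 4 gives net 49, which does not reach 54, so (e) does not meet the standard.
  Not every element is met, so the authority fails to carry Stage 3.
So the applicant prevails.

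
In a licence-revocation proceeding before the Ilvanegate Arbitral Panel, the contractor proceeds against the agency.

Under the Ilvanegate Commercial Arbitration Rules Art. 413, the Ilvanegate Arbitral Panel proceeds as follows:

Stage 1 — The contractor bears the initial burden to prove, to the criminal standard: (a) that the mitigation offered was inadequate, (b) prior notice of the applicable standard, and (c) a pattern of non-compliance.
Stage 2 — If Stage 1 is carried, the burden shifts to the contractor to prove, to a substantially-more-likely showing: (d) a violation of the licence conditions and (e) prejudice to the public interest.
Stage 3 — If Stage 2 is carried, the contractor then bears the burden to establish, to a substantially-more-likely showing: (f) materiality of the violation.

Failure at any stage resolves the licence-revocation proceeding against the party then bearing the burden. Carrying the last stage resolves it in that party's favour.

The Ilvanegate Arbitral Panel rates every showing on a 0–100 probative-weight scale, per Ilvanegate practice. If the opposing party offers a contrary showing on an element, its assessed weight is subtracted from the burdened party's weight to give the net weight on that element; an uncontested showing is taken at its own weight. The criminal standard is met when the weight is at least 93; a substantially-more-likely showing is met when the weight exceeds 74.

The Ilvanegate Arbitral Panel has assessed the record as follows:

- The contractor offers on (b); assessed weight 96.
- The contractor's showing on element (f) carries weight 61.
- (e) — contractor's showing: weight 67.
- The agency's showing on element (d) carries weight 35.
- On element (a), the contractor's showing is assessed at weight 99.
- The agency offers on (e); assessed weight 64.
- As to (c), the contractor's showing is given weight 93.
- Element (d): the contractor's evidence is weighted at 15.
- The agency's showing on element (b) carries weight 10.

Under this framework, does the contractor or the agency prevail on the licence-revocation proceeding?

Stage 1 — burden on contractor; standard: the criminal standard (weight is at least 93).
    (a): 99 ≥ 93 [met]
    (b): 96 − 10 = 86 < 93 [not met]
    (c): 93 ≥ 93 [met]
  The contractor does not carry Stage 1.
The analysis ends at Stage 1; the agency prevails.

agency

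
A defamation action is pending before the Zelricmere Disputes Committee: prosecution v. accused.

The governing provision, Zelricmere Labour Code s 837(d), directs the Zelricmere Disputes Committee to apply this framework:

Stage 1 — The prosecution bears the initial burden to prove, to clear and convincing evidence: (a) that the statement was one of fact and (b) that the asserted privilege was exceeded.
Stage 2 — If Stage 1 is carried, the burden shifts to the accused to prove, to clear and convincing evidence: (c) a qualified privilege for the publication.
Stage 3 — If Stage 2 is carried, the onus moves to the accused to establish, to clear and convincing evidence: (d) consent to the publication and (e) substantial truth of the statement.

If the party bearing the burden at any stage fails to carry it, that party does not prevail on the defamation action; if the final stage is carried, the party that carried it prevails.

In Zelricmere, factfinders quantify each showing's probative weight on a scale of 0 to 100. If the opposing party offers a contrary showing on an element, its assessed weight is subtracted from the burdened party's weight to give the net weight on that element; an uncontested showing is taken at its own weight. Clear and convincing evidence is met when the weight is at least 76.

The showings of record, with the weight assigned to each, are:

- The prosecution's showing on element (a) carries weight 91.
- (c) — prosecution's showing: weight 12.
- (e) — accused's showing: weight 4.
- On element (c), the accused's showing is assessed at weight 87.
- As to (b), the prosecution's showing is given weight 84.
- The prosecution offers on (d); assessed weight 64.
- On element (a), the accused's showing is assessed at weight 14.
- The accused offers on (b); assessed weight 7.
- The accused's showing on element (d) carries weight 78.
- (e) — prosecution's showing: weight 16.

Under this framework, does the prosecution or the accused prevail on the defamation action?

prosecution

At Stage 1 the prosecution must meet clear and convincing evidence (weight is at least 76): on (a) the weight is 91 less the opposing 14 gives net 77, ≥ 76, so (a) meets the standard; on (b) the weight is 84 less the opposing 7 gives net 77, which does reach 76, so (b) meets the standard.
  All elements met. The burden passes to the accused.
At Stage 2 the accused must meet clear and convincing evidence (weight is at least 76): on (c) the weight is 87 less the opposing 12 gives net 75, which does not reach 76, so (c) does not meet the standard.
  The accused does not carry Stage 2.
The analysis ends at Stage 2; the prosecution prevails.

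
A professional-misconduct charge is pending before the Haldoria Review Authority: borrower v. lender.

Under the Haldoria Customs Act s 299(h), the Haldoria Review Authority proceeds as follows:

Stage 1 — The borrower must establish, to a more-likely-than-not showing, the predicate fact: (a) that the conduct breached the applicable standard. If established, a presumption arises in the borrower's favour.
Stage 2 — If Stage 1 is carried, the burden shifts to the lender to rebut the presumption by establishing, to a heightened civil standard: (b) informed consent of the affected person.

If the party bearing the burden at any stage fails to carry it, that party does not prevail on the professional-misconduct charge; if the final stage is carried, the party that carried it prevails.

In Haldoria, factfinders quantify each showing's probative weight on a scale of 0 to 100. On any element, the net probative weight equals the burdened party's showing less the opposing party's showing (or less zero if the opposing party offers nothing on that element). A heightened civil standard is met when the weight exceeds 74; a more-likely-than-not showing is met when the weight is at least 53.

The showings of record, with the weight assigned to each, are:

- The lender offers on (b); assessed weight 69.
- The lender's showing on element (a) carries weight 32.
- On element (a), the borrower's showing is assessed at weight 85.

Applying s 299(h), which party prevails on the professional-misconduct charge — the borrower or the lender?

borrower

Stage 1 — burden on borrower; standard: a more-likely-than-not showing (weight is at least 53).
    (a): 85 − 32 = 53 ≥ 53 [met]
  The borrower carries Stage 1; the lender now bears the burden.
Stage 2 — burden on lender; standard: a heightened civil standard (weight exceeds 74).
    (b): 69 ≤ 74 [not met]
  Not every element is met, so the lender fails to carry Stage 2.
So the borrower prevails.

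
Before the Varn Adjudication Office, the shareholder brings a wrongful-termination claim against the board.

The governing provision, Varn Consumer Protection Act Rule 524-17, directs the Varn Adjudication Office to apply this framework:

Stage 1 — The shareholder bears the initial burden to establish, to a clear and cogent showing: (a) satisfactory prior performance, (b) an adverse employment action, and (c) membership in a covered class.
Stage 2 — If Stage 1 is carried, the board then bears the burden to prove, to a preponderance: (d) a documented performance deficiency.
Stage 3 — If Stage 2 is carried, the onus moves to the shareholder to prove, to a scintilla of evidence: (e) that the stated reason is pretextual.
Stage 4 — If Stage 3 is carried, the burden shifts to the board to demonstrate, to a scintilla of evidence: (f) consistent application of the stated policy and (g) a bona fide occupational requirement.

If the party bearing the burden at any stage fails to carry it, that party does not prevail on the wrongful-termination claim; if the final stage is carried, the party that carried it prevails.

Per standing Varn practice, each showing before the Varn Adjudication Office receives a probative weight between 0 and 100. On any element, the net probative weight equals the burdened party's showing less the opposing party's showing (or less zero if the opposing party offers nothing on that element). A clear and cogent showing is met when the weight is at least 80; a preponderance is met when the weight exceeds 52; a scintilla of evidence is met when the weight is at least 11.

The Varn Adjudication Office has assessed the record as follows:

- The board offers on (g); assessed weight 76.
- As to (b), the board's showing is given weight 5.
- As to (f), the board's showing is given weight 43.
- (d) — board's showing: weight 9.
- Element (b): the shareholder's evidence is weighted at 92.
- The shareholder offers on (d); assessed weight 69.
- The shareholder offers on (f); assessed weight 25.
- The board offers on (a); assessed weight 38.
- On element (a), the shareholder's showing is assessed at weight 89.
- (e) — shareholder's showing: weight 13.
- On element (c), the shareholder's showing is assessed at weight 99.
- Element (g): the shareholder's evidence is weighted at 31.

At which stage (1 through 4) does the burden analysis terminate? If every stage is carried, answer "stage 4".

stage 1

Stage 1 — burden on shareholder; standard: a clear and cogent showing (weight is at least 80).
    (a): 89 − 38 = 51 < 80 [not met]
    (b): 92 − 5 = 87 ≥ 80 [met]
    (c): 99 ≥ 80 [met]
  The shareholder does not carry Stage 1.
The board prevails.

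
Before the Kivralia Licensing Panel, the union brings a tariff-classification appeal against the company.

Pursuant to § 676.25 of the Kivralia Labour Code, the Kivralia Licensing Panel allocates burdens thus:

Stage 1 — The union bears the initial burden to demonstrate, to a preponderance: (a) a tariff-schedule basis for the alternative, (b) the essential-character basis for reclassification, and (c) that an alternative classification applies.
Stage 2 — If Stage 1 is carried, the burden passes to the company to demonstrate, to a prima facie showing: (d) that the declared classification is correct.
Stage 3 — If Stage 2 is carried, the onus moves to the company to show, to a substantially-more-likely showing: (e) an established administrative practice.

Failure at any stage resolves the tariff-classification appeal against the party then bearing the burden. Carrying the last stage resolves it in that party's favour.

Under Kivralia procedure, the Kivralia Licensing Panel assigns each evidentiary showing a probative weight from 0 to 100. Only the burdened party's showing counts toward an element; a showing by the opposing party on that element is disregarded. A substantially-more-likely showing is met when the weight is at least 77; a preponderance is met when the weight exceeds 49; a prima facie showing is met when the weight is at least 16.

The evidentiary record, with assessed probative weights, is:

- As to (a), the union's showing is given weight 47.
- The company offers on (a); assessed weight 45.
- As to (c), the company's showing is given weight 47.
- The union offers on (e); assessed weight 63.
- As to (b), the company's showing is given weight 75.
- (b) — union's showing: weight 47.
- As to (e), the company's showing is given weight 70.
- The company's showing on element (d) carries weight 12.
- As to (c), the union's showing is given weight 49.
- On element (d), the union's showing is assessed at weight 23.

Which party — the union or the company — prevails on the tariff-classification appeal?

company

Stage 1 — burden on union; standard: a preponderance (weight exceeds 49).
    (a): 47 (company's 45 disregarded) ≤ 49 [not met]
    (b): 47 (company's 75 disregarded) ≤ 49 [not met]
    (c): 49 (company's 47 disregarded) ≤ 49 [not met]
  Stage 1 not carried; the union fails its burden.
The analysis ends at Stage 1; the company prevails.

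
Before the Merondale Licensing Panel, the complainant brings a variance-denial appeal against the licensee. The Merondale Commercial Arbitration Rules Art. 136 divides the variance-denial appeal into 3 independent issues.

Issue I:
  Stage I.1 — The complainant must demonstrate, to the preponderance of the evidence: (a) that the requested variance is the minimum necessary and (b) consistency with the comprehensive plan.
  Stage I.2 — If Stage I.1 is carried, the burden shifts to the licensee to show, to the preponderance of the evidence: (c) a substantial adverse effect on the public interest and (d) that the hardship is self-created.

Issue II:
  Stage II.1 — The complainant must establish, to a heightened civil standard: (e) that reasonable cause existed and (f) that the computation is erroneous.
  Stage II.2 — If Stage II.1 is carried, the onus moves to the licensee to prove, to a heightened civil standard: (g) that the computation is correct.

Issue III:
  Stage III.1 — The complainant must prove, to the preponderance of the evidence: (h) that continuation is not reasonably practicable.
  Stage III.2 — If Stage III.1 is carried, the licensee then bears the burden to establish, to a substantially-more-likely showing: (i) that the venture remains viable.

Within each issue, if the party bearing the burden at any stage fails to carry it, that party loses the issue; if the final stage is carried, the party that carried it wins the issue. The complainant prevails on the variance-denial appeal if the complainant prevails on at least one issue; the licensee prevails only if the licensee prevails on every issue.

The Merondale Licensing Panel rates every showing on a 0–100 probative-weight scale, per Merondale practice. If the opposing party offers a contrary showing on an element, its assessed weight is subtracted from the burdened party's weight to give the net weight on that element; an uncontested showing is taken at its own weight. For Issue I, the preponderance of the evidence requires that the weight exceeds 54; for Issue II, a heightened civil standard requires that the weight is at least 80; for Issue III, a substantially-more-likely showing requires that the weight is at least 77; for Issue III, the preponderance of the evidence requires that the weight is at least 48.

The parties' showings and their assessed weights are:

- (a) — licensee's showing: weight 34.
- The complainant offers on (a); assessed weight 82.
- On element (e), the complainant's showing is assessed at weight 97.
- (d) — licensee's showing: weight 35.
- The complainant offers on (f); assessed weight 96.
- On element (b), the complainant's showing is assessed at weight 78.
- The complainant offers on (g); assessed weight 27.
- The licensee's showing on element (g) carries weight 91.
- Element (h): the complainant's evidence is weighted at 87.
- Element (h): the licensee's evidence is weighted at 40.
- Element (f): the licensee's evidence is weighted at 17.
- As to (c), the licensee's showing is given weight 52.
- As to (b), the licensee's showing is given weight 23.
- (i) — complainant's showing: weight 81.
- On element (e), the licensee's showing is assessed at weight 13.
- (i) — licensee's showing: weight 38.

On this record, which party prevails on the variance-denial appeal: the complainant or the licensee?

licensee

— Issue I —
At Stage I.1 the complainant must meet the preponderance of the evidence (weight exceeds 54): on (a) the weight is 82 less the opposing 34 gives net 48, ≤ 54, so (a) does not meet the standard; on (b) the weight is 78 less the opposing 23 gives net 55, which does exceed 54, so (b) meets the standard.
  Not every element is met, so the complainant fails to carry Stage I.1.
The licensee prevails on this issue.
— Issue II —
Stage II.1 — burden on complainant; standard: a heightened civil standard (weight is at least 80).
    (e): 97 − 13 = 84 ≥ 80 [met]
    (f): 96 − 17 = 79 < 80 [not met]
  Not every element is met, so the complainant fails to carry Stage II.1.
The analysis ends at Stage II.1; the licensee prevails on this issue.
— Issue III —
At Stage III.1 the complainant must meet the preponderance of the evidence (weight is at least 48): on (h) the weight is 87 less the opposing 40 gives net 47, which does not reach 48, so (h) does not meet the standard.
  Stage III.1 not carried; the complainant fails its burden.
The analysis ends at Stage III.1; the licensee prevails on this issue.
Per-issue: Issue I → licensee; Issue II → licensee; Issue III → licensee. The complainant must prevail on at least one issue; overall, the licensee prevails.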